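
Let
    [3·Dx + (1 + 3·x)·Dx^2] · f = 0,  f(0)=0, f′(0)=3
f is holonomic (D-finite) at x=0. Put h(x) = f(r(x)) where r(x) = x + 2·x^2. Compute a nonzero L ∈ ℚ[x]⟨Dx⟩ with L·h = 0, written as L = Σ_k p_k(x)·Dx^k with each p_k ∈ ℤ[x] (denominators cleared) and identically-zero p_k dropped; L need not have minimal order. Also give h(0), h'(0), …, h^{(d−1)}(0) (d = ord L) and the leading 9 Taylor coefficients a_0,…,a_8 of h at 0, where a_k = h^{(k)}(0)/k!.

L = (-1 + 12·x + 24·x^2)·Dx + (1 + 7·x + 18·x^2 + 24·x^3)·Dx^2  (order 2).
h: a_k = 0, 3, 3/2, -9, 63/4, -27/5, -99/2, 1053/7, -1377/8, …
ICs: h(0) = 0, h′(0) = 3.

f: a_k = 0, 3, -9/2, 9, -81/4, 243/5, -243/2, 2187/7, -6561/8, …
f∘r: x↦r, Dx↦Dx/r' in L_f ⇒ L₀.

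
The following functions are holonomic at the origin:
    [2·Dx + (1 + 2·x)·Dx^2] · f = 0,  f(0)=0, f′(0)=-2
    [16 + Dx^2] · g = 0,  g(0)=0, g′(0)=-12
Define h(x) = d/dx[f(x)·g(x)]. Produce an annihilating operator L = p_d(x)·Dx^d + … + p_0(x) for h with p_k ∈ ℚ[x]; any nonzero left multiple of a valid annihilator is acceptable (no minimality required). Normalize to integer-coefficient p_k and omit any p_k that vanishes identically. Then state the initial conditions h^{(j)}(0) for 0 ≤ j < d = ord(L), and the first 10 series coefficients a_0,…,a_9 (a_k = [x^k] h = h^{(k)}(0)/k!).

f: a_k = 0, -2, 2, -8/3, 4, -32/5, 32/3, -128/7, 32, -512/9, …
g: a_k = 0, -12, 0, 32, 0, -128/5, 0, 1024/105, 0, -2048/945, …
L₀ := L_f ⊗_s L_g (sym. prod.), ord ≤ 4.
Differentiate: ansatz ord ≤ ord L₀ ⇒ L.
L = (-896 + 28672·x + 282624·x^2 + 1032192·x^3 + 1826816·x^4 + 1572864·x^5 + 524288·x^6) + (576 + 12416·x + 66560·x^2 + 153600·x^3 + 163840·x^4 + 65536·x^5)·Dx + (280 + 6592·x + 44480·x^2 + 141312·x^3 + 234496·x^4 + 196608·x^5 + 65536·x^6)·Dx^2 + (36 + 776·x + 4160·x^2 + 9600·x^3 + 10240·x^4 + 4096·x^5)·Dx^3 + (21 + 300·x + 1676·x^2 + 4800·x^3 + 7520·x^4 + 6144·x^5 + 2048·x^6)·Dx^4  (order 4).
h: a_k = 0, 48, -72, -128, 80, 256, -1792/5, 53248/105, -39552/35, 323584/135, …
ICs: h(0) = 0, h′(0) = 48, h′′(0) = -144, h′′′(0) = -768.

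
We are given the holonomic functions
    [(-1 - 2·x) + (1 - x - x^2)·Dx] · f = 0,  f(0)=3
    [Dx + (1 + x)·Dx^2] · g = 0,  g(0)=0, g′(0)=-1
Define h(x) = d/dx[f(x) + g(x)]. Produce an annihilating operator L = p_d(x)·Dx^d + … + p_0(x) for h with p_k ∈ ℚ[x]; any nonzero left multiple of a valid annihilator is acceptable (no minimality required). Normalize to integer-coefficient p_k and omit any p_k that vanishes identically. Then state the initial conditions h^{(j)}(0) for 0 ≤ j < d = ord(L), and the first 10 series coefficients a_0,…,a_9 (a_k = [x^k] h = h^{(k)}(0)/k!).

f: a_k = 3, 3, 6, 9, 15, 24, 39, 63, 102, 165, …
g: a_k = 0, -1, 1/2, -1/3, 1/4, -1/5, 1/6, -1/7, 1/8, -1/9, …
Sum ⇒ L₀ = lclm(L_f,L_g) in ℚ(x)⟨Dx⟩.
h=h₀': d/dx-closure on L₀ ⇒ L.
L = (26 + 70·x + 76·x^2 + 36·x^3 + 12·x^4) + (16 + 84·x + 160·x^2 + 144·x^3 + 74·x^4 + 20·x^5)·Dx + (-5 - 11·x + x^2 + 23·x^3 + 29·x^4 + 17·x^5 + 4·x^6)·Dx^2  (order 2).
h: a_k = 2, 13, 26, 61, 119, 235, 440, 817, 1484, 2671, …
ICs: h(0) = 2, h′(0) = 13.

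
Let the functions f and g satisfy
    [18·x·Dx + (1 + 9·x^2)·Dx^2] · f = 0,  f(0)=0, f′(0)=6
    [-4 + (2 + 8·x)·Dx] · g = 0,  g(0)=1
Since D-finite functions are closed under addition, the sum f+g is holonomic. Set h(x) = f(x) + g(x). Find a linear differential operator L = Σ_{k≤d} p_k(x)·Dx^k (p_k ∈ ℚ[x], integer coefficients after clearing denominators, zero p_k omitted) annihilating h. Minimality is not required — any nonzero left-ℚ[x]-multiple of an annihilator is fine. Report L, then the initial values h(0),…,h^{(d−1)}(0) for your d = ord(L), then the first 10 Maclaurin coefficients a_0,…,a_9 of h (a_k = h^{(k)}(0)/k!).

f: a_k = 0, 6, 0, -18, 0, 486/5, 0, -4374/7, 0, 4374, …
g: a_k = 1, 2, -2, 4, -10, 28, -84, 264, -858, 2860, …
L₀ := lclm(L_f,L_g); ord L₀ ≤ 2+1.
L = (-36 - 360·x + 972·x^2 + 1944·x^3)·Dx + (-30 - 144·x - 18·x^2 + 3888·x^3 + 6804·x^4)·Dx^2 + (-2 + 10·x + 108·x^2 + 306·x^3 + 1134·x^4 + 1944·x^5)·Dx^3  (order 3).
h: a_k = 1, 8, -2, -14, -10, 626/5, -84, -2526/7, -858, 7234, …
ICs: h(0) = 1, h′(0) = 8, h′′(0) = -4.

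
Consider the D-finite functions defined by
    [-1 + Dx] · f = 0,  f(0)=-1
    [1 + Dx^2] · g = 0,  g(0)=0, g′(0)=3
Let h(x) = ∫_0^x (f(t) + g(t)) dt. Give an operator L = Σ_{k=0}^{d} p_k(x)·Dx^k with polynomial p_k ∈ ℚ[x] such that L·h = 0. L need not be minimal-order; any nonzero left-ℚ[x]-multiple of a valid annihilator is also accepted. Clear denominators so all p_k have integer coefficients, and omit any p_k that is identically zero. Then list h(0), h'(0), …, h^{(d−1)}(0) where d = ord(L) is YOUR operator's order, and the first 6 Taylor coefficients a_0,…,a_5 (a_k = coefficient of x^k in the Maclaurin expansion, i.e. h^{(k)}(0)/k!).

f: a_k = -1, -1, -1/2, -1/6, -1/24, -1/120, …
g: a_k = 0, 3, 0, -1/2, 0, 1/40, …
L₀ := lclm(L_f,L_g); ord L₀ ≤ 1+2.
∫: right-multiply L₀ by Dx.
L = -Dx + Dx^2 - Dx^3 + Dx^4  (order 4).
h: a_k = 0, -1, 1, -1/6, -1/6, -1/120, …
ICs: h(0) = 0, h′(0) = -1, h′′(0) = 2, h′′′(0) = -1.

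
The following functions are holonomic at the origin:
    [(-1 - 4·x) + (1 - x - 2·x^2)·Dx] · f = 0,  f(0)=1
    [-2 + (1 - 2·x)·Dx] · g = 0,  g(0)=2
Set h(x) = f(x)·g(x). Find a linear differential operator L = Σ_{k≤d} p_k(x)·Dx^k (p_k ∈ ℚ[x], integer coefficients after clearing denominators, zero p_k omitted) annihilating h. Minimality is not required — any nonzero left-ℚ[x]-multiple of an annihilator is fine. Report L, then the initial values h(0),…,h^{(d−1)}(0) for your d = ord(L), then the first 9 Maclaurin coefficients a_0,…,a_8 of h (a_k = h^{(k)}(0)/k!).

L = (3 + 6·x) + (-1 + x + 2·x^2)·Dx  (order 1).
h: a_k = 2, 6, 18, 46, 114, 270, 626, 1422, 3186, …
ICs: h(0) = 2.

f: a_k = 1, 1, 3, 5, 11, 21, 43, 85, 171, …
g: a_k = 2, 4, 8, 16, 32, 64, 128, 256, 512, …
L₀ := L_f ⊗_s L_g (sym. prod.), ord ≤ 1.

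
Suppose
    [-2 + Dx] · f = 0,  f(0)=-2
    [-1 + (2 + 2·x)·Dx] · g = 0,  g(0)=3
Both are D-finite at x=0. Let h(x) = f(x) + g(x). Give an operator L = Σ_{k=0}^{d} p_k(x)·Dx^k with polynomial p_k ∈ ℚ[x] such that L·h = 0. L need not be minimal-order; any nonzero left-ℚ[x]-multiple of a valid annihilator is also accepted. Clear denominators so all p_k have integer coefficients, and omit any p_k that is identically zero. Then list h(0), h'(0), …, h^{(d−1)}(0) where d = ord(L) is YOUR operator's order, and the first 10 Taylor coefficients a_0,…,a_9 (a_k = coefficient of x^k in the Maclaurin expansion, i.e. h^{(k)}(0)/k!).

f: a_k = -2, -4, -4, -8/3, -4/3, -8/15, -8/45, -16/315, -4/315, -8/2835, …
g: a_k = 3, 3/2, -3/8, 3/16, -15/128, 21/256, -63/1024, 99/2048, -1287/32768, 2145/65536, …
L₀ := lclm(L_f,L_g); ord L₀ ≤ 1+1.
L = (10 + 8·x) + (-17 - 32·x - 16·x^2)·Dx + (6 + 14·x + 8·x^2)·Dx^2  (order 2).
h: a_k = 1, -5/2, -35/8, -119/48, -557/384, -1733/3840, -11027/46080, -1583/645120, -536477/10321920, 5556787/185794560, …
ICs: h(0) = 1, h′(0) = -5/2.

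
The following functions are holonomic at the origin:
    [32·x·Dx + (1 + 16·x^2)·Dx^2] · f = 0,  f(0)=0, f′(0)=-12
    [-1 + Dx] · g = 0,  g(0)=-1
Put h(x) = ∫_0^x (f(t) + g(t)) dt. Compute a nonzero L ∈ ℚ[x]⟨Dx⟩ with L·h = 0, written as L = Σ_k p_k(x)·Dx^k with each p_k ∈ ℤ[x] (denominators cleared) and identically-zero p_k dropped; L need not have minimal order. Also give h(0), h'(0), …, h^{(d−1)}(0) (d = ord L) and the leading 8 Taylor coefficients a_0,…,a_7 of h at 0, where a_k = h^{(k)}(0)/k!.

L = (32 - 32·x - 1536·x^2 - 512·x^3)·Dx^2 + (-33 + 1504·x^2 - 256·x^4)·Dx^3 + (1 + 32·x + 32·x^2 + 512·x^3 + 256·x^4)·Dx^4  (order 4).
h: a_k = 0, -1, -13/2, -1/6, 383/24, -1/120, -73729/720, -1/5040, …
ICs: h(0) = 0, h′(0) = -1, h′′(0) = -13, h′′′(0) = -1.

f: a_k = 0, -12, 0, 64, 0, -3072/5, 0, 49152/7, …
g: a_k = -1, -1, -1/2, -1/6, -1/24, -1/120, -1/720, -1/5040, …
L₀ := lclm(L_f,L_g); ord L₀ ≤ 2+1.
h=∫₀ˣh₀: take L = L₀·Dx.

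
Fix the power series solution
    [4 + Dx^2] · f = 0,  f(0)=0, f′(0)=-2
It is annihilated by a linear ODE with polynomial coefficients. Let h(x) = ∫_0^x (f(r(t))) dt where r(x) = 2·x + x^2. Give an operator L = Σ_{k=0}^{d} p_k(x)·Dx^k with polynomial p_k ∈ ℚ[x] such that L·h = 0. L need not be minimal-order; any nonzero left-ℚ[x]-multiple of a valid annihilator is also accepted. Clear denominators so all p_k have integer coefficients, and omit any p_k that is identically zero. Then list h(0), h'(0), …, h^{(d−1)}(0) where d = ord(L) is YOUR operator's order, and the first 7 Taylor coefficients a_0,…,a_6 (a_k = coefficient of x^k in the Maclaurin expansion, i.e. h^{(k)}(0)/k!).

f: a_k = 0, -2, 0, 4/3, 0, -4/15, 0, …
h₀=f(r): pull back L_f along r ⇒ L₀.
Integrate: L := L₀·Dx.
L = (16 + 48·x + 48·x^2 + 16·x^3)·Dx - Dx^2 + (1 + x)·Dx^3  (order 3).
h: a_k = 0, 0, -2, -2/3, 8/3, 16/5, -4/45, …
ICs: h(0) = 0, h′(0) = 0, h′′(0) = -4.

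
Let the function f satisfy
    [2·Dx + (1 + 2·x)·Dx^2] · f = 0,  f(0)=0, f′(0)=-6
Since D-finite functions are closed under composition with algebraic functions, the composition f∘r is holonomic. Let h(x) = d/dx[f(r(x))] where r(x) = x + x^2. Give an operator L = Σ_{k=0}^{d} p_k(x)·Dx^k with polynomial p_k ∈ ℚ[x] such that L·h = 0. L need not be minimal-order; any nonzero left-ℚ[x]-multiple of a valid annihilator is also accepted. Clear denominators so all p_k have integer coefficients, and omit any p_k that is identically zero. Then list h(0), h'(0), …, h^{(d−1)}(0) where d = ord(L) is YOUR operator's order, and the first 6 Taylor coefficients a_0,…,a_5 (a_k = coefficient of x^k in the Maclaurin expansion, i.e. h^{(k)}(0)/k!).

f: a_k = 0, -6, 6, -8, 12, -96/5, …
f∘r: x↦r, Dx↦Dx/r' in L_f ⇒ L₀.
Derive L from L₀ (diff closure).
L = (4·x + 4·x^2) + (1 + 4·x + 6·x^2 + 4·x^3)·Dx  (order 1).
h: a_k = -6, 0, 12, -24, 24, 0, …
ICs: h(0) = -6.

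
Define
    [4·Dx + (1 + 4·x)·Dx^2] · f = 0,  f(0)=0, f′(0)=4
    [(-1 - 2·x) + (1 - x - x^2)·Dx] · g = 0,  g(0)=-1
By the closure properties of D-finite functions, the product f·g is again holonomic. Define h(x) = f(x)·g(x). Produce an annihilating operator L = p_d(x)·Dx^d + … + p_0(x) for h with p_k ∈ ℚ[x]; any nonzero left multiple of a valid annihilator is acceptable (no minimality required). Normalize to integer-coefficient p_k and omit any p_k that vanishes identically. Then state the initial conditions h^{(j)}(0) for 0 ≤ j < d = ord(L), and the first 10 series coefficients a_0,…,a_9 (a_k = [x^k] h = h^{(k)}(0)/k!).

f: a_k = 0, 4, -8, 64/3, -64, 1024/5, -2048/3, 16384/7, -8192, 262144/9, …
g: a_k = -1, -1, -2, -3, -5, -8, -13, -21, -34, -55, …
Sym-product of L_f,L_g gives L₀ (≤ ord 2).
L = (6 + 16·x) + (-2 + 16·x + 20·x^2)·Dx + (-1 - 3·x + 5·x^2 + 4·x^3)·Dx^2  (order 2).
h: a_k = 0, -4, 4, -64/3, 140/3, -2692/15, 8248/15, -68956/35, 711028/105, -1532512/63, …
ICs: h(0) = 0, h′(0) = -4.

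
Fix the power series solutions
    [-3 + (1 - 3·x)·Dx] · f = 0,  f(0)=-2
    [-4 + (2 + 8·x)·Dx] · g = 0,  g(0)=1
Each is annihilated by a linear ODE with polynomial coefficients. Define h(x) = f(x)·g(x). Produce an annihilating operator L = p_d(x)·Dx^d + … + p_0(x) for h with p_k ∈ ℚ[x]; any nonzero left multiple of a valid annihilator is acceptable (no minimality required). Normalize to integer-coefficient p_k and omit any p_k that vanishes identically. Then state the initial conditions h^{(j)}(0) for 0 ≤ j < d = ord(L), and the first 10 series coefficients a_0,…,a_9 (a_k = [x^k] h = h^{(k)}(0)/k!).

f: a_k = -2, -6, -18, -54, -162, -486, -1458, -4374, -13122, -39366, …
g: a_k = 1, 2, -2, 4, -10, 28, -84, 264, -858, 2860, …
f·g: L₀ = L_f ⊗_s L_g, ord ≤ 1·1.
L = (5 + 6·x) + (-1 - x + 12·x^2)·Dx  (order 1).
h: a_k = -2, -10, -26, -86, -238, -770, -2142, -6954, -19146, -63158, …
ICs: h(0) = -2.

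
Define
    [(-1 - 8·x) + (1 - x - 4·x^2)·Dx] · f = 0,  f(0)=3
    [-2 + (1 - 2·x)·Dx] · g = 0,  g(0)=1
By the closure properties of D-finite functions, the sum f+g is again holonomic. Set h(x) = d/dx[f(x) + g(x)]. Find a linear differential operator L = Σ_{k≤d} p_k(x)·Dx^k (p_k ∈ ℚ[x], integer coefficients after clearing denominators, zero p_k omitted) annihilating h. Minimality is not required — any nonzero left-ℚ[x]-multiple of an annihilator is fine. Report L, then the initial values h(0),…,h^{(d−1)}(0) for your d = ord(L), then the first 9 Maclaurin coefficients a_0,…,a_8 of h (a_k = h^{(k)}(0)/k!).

L = (12 - 576·x + 1152·x^2 - 3072·x^3 + 1536·x^4) + (15 + 60·x - 288·x^2 + 1152·x^3 - 2880·x^4 + 1536·x^5)·Dx + (-3 + 21·x - 78·x^2 + 128·x^3 + 96·x^4 - 448·x^5 + 256·x^6)·Dx^2  (order 2).
h: a_k = 5, 38, 105, 412, 1135, 3642, 10157, 30008, 83691, …
ICs: h(0) = 5, h′(0) = 38.

f: a_k = 3, 3, 15, 27, 87, 195, 543, 1323, 3495, …
g: a_k = 1, 2, 4, 8, 16, 32, 64, 128, 256, …
Sum ⇒ L₀ = lclm(L_f,L_g) in ℚ(x)⟨Dx⟩.
Derive L from L₀ (diff closure).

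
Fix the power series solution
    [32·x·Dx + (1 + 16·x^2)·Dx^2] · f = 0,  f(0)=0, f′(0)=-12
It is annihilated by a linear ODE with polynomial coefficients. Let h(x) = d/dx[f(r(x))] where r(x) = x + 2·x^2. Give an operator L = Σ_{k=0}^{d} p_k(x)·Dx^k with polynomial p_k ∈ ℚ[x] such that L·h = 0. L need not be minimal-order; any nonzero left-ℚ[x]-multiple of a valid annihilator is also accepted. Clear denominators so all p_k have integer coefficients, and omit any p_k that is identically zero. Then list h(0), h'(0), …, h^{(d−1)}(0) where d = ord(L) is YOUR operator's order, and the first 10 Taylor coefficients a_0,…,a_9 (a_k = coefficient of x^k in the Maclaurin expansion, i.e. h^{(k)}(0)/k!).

L = (-4 + 32·x + 256·x^2 + 768·x^3 + 768·x^4) + (1 + 4·x + 16·x^2 + 128·x^3 + 320·x^4 + 256·x^5)·Dx  (order 1).
h: a_k = -12, -48, 192, 1536, 768, -33792, -122880, 393216, 4079616, 3735552, …
ICs: h(0) = -12.

f: a_k = 0, -12, 0, 64, 0, -3072/5, 0, 49152/7, 0, -262144/3, …
h₀=f(r): pull back L_f along r ⇒ L₀.
h=h₀': d/dx-closure on L₀ ⇒ L.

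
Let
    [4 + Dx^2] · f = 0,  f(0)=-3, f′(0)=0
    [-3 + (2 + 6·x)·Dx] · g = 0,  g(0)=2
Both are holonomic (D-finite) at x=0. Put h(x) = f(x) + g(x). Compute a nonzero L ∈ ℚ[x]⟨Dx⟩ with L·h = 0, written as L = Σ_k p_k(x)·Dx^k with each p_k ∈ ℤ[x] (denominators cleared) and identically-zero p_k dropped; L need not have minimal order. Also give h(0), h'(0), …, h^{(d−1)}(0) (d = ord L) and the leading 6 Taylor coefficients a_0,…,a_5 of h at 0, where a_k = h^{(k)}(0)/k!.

L = (-516 - 1152·x - 1728·x^2) + (56 + 936·x + 3456·x^2 + 3456·x^3)·Dx + (-129 - 288·x - 432·x^2)·Dx^2 + (14 + 234·x + 864·x^2 + 864·x^3)·Dx^3  (order 3).
h: a_k = -1, 3, 15/4, 27/8, -533/64, 1701/128, …
ICs: h(0) = -1, h′(0) = 3, h′′(0) = 15/2.

f: a_k = -3, 0, 6, 0, -2, 0, …
g: a_k = 2, 3, -9/4, 27/8, -405/64, 1701/128, …
Sum ⇒ L₀ = lclm(L_f,L_g) in ℚ(x)⟨Dx⟩.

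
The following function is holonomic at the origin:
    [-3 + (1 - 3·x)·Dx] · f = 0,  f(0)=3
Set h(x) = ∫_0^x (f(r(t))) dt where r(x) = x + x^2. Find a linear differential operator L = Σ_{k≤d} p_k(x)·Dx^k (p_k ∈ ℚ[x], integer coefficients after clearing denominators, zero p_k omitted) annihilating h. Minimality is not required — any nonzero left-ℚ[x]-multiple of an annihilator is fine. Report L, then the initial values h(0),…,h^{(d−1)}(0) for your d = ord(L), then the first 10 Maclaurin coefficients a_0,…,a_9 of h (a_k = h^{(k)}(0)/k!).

f: a_k = 3, 9, 27, 81, 243, 729, 2187, 6561, 19683, 59049, …
f∘r: x↦r, Dx↦Dx/r' in L_f ⇒ L₀.
h=∫₀ˣh₀: take L = L₀·Dx.
L = (3 + 6·x)·Dx + (-1 + 3·x + 3·x^2)·Dx^2  (order 2).
h: a_k = 0, 3, 9/2, 12, 135/4, 513/5, 324, 1053, 27945/8, 11772, …
ICs: h(0) = 0, h′(0) = 3.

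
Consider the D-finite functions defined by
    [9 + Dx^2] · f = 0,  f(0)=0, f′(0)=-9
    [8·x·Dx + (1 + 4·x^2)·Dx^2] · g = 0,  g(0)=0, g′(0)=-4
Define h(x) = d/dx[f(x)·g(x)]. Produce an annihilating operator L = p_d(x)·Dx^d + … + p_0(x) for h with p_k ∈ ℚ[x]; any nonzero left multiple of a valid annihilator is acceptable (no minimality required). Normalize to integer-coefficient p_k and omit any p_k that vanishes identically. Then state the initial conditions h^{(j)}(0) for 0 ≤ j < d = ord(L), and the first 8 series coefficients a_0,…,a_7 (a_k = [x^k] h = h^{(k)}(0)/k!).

f: a_k = 0, -9, 0, 27/2, 0, -243/40, 0, 729/560, …
g: a_k = 0, -4, 0, 16/3, 0, -64/5, 0, 256/7, …
f·g: L₀ = L_f ⊗_s L_g, ord ≤ 2·2.
Derive L from L₀ (diff closure).
L = (134325 + 1685016·x^2 + 9665136·x^4 + 17604864·x^6 + 22954752·x^8 + 28366848·x^10 + 26873856·x^12) + (77328·x + 1187136·x^3 + 5460480·x^5 + 10782720·x^7 + 14929920·x^9 + 11943936·x^11)·Dx + (17850 + 242160·x^2 + 1468896·x^4 + 3414528·x^6 + 5764608·x^8 + 7630848·x^10 + 5971968·x^12)·Dx^2 + (8592·x + 131904·x^3 + 606720·x^5 + 1198080·x^7 + 1658880·x^9 + 1327104·x^11)·Dx^3 + (325 + 6104·x^2 + 43888·x^4 + 162048·x^6 + 357120·x^8 + 497664·x^10 + 331776·x^12)·Dx^4  (order 4).
h: a_k = 0, 72, 0, -408, 0, 1269, 0, -21582/5, …
ICs: h(0) = 0, h′(0) = 72, h′′(0) = 0, h′′′(0) = -2448.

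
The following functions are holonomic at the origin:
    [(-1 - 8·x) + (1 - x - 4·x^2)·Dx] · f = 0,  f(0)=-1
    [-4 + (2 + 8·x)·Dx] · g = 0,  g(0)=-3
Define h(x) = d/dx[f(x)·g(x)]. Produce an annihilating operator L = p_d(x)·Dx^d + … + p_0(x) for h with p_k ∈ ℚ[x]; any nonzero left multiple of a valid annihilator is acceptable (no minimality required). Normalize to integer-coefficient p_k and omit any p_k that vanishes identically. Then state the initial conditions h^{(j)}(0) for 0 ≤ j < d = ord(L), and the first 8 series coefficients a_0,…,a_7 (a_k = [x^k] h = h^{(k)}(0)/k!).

L = (10 + 156·x + 540·x^2 + 800·x^3 + 960·x^4) + (-3 - 19·x - 30·x^2 + 56·x^3 + 352·x^4 + 384·x^5)·Dx  (order 1).
h: a_k = 9, 30, 189, 372, 2145, 3294, 21399, 21432, …
ICs: h(0) = 9.

f: a_k = -1, -1, -5, -9, -29, -65, -181, -441, …
g: a_k = -3, -6, 6, -12, 30, -84, 252, -792, …
L₀ := L_f ⊗_s L_g (sym. prod.), ord ≤ 1.
Derive L from L₀ (diff closure).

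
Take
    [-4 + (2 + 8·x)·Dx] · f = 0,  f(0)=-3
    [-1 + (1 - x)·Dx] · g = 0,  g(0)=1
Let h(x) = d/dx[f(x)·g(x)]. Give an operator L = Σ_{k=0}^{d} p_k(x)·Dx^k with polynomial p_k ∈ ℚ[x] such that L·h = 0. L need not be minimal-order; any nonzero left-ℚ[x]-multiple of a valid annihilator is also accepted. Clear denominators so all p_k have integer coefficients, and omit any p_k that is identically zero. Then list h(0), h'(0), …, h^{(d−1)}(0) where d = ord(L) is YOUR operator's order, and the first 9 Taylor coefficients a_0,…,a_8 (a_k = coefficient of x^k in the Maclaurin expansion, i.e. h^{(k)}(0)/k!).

f: a_k = -3, -6, 6, -12, 30, -84, 252, -792, 2574, …
g: a_k = 1, 1, 1, 1, 1, 1, 1, 1, 1, …
Sym-product of L_f,L_g gives L₀ (≤ ord 1).
Differentiate: ansatz ord ≤ ord L₀ ⇒ L.
L = (2 + 36·x + 12·x^2) + (-3 - 11·x + 6·x^2 + 8·x^3)·Dx  (order 1).
h: a_k = -9, -6, -45, 60, -345, 1098, -4263, 15720, -59535, …
ICs: h(0) = -9.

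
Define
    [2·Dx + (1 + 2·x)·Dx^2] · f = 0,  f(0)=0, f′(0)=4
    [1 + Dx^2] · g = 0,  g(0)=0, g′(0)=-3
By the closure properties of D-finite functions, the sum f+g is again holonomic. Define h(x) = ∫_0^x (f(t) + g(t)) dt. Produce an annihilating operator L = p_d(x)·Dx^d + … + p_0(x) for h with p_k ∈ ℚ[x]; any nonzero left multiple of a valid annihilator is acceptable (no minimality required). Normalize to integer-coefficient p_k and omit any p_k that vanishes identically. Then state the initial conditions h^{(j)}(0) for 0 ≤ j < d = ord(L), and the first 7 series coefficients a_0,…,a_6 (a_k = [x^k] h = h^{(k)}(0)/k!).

L = (50 + 8·x + 8·x^2)·Dx^2 + (9 + 22·x + 12·x^2 + 8·x^3)·Dx^3 + (50 + 8·x + 8·x^2)·Dx^4 + (9 + 22·x + 12·x^2 + 8·x^3)·Dx^5  (order 5).
h: a_k = 0, 0, 1/2, -4/3, 35/24, -8/5, 511/240, …
ICs: h(0) = 0, h′(0) = 0, h′′(0) = 1, h′′′(0) = -8, h′′′′(0) = 35.

f: a_k = 0, 4, -4, 16/3, -8, 64/5, -64/3, …
g: a_k = 0, -3, 0, 1/2, 0, -1/40, 0, …
Weyl lclm of L_f,L_g ⇒ L₀ (ord ≤ 4).
∫: right-multiply L₀ by Dx.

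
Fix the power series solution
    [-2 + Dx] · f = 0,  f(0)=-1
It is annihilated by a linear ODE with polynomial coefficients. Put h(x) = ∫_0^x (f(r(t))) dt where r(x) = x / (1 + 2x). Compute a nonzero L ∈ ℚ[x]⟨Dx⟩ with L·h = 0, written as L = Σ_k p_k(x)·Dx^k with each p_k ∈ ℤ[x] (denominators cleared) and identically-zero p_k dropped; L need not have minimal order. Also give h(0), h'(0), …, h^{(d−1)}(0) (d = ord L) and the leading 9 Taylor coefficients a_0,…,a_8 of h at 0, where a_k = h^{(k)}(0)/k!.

L = -2·Dx + (1 + 4·x + 4·x^2)·Dx^2  (order 2).
h: a_k = 0, -1, -1, 2/3, -1/3, -2/15, 38/45, -604/315, 1091/315, …
ICs: h(0) = 0, h′(0) = -1.

f: a_k = -1, -2, -2, -4/3, -2/3, -4/15, -4/45, -8/315, -2/315, …
f∘r: x↦r, Dx↦Dx/r' in L_f ⇒ L₀.
h=∫h₀ ⇒ L = L₀·Dx.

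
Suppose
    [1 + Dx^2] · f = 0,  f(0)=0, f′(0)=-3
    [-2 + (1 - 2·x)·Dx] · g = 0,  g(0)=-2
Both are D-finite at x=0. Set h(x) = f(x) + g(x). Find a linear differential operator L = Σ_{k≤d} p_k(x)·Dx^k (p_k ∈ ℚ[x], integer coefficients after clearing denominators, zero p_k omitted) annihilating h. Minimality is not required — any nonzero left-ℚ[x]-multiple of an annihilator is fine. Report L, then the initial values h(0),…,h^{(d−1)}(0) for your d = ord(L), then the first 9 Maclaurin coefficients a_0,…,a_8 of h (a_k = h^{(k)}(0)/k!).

L = (-50 + 8·x - 8·x^2) + (9 - 22·x + 12·x^2 - 8·x^3)·Dx + (-50 + 8·x - 8·x^2)·Dx^2 + (9 - 22·x + 12·x^2 - 8·x^3)·Dx^3  (order 3).
h: a_k = -2, -7, -8, -31/2, -32, -2561/40, -128, -430079/1680, -512, …
ICs: h(0) = -2, h′(0) = -7, h′′(0) = -16.

f: a_k = 0, -3, 0, 1/2, 0, -1/40, 0, 1/1680, 0, …
g: a_k = -2, -4, -8, -16, -32, -64, -128, -256, -512, …
L₀ := lclm(L_f,L_g); ord L₀ ≤ 2+1.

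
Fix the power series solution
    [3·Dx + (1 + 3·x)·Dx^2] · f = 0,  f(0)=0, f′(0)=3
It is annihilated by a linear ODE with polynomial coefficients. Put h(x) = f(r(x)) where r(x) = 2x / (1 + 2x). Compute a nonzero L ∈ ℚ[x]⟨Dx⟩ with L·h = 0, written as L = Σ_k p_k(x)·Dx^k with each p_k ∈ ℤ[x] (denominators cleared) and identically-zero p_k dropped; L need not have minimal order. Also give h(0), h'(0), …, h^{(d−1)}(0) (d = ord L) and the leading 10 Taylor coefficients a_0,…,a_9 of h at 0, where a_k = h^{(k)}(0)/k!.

L = (10 + 32·x)·Dx + (1 + 10·x + 16·x^2)·Dx^2  (order 2).
h: a_k = 0, 6, -30, 168, -1020, 32736/5, -43680, 2097024/7, -2097120, 14913024, …
ICs: h(0) = 0, h′(0) = 6.

f: a_k = 0, 3, -9/2, 9, -81/4, 243/5, -243/2, 2187/7, -6561/8, 2187, …
Substitute x→r, Dx→(1/r')Dx; clear ⇒ L₀.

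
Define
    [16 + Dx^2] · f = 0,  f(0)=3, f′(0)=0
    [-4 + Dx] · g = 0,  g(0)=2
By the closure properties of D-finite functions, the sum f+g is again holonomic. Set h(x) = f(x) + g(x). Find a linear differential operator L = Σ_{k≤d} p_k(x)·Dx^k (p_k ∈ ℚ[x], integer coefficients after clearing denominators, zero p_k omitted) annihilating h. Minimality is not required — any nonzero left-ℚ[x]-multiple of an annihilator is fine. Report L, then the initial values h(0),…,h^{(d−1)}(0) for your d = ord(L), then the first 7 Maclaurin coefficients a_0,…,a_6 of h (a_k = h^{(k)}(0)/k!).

f: a_k = 3, 0, -24, 0, 32, 0, -256/15, …
g: a_k = 2, 8, 16, 64/3, 64/3, 256/15, 512/45, …
Weyl lclm of L_f,L_g ⇒ L₀ (ord ≤ 3).
L = -64 + 16·Dx - 4·Dx^2 + Dx^3  (order 3).
h: a_k = 5, 8, -8, 64/3, 160/3, 256/15, -256/45, …
ICs: h(0) = 5, h′(0) = 8, h′′(0) = -16.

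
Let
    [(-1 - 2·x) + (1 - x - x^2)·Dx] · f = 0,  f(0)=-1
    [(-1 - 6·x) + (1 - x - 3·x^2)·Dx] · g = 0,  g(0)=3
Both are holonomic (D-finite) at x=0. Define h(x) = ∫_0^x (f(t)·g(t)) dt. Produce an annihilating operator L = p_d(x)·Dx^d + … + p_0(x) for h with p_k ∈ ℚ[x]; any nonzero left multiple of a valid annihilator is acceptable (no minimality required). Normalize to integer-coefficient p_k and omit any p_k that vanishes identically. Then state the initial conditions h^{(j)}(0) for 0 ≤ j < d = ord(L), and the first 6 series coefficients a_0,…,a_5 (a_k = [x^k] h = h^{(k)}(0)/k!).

f: a_k = -1, -1, -2, -3, -5, -8, …
g: a_k = 3, 3, 12, 21, 57, 120, …
f·g: L₀ = L_f ⊗_s L_g, ord ≤ 1·1.
∫: right-multiply L₀ by Dx.
L = (-2 - 6·x + 12·x^2 + 12·x^3)·Dx + (1 - 2·x - 3·x^2 + 4·x^3 + 3·x^4)·Dx^2  (order 2).
h: a_k = 0, -3, -3, -7, -12, -126/5, …
ICs: h(0) = 0, h′(0) = -3.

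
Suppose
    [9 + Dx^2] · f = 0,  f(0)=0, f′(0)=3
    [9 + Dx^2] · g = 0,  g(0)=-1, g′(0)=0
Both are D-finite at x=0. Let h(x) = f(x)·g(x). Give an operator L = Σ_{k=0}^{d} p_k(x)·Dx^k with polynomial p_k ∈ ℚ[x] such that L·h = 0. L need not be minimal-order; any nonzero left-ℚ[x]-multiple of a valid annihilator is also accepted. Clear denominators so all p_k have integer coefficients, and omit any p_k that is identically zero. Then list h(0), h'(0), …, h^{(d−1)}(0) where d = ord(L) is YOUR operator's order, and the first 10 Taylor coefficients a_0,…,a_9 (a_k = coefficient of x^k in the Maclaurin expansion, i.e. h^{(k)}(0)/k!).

L = 36·Dx + Dx^3  (order 3).
h: a_k = 0, -3, 0, 18, 0, -162/5, 0, 972/35, 0, -486/35, …
ICs: h(0) = 0, h′(0) = -3, h′′(0) = 0.

f: a_k = 0, 3, 0, -9/2, 0, 81/40, 0, -243/560, 0, 243/4480, …
g: a_k = -1, 0, 9/2, 0, -27/8, 0, 81/80, 0, -729/4480, 0, …
Product ⇒ symmetric product L₀, ord ≤ 4.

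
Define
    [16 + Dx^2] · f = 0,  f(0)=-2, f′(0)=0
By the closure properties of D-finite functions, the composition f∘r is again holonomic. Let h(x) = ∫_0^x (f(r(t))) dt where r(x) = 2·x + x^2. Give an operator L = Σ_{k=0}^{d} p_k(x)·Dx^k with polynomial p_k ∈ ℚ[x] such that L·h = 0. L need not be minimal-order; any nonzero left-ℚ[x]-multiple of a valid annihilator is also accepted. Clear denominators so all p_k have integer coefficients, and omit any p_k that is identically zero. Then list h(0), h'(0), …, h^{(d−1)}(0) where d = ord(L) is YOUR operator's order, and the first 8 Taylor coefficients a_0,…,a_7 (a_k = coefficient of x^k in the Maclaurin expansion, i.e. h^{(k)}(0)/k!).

f: a_k = -2, 0, 16, 0, -64/3, 0, 512/45, 0, …
h₀=f(r): pull back L_f along r ⇒ L₀.
h=∫₀ˣh₀: take L = L₀·Dx.
L = (64 + 192·x + 192·x^2 + 64·x^3)·Dx - Dx^2 + (1 + x)·Dx^3  (order 3).
h: a_k = 0, -2, 0, 64/3, 16, -976/15, -1024/9, 9728/315, …
ICs: h(0) = 0, h′(0) = -2, h′′(0) = 0.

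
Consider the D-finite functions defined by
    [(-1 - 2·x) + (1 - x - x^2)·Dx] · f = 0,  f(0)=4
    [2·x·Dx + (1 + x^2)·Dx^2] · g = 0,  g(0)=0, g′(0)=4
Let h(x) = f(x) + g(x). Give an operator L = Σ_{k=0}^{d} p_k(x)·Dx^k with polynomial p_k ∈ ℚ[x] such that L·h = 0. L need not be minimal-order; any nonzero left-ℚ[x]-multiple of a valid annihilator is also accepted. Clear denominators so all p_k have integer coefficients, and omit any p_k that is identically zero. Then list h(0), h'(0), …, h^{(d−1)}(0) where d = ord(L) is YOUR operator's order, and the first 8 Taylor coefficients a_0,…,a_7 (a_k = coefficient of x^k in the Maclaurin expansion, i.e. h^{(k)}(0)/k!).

L = (-4 + 16·x + 64·x^2 + 72·x^3 + 66·x^4 + 6·x^6)·Dx + (10 + 24·x + 28·x^2 + 60·x^3 + 65·x^4 + 50·x^5 + 3·x^6 + 6·x^7)·Dx^2 + (-2 - 2·x - 2·x^2 + 8·x^3 + 5·x^4 + 11·x^5 + 6·x^6 + x^7 + x^8)·Dx^3  (order 3).
h: a_k = 4, 8, 8, 32/3, 20, 164/5, 52, 584/7, …
ICs: h(0) = 4, h′(0) = 8, h′′(0) = 16.

f: a_k = 4, 4, 8, 12, 20, 32, 52, 84, …
g: a_k = 0, 4, 0, -4/3, 0, 4/5, 0, -4/7, …
Sum ⇒ L₀ = lclm(L_f,L_g) in ℚ(x)⟨Dx⟩.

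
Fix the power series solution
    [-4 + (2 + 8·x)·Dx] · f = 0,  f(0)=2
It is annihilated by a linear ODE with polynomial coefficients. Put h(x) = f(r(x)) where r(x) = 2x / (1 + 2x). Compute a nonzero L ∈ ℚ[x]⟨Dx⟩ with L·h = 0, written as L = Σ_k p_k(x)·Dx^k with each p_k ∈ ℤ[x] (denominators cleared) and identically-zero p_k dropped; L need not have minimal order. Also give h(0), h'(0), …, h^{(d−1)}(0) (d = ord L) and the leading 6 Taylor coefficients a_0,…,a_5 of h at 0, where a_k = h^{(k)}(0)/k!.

f: a_k = 2, 4, -4, 8, -20, 56, …
L₀ from L_f via x↦r, Dx↦r'^{-1}Dx.
L = -4 + (1 + 12·x + 20·x^2)·Dx  (order 1).
h: a_k = 2, 8, -32, 160, -960, 6528, …
ICs: h(0) = 2.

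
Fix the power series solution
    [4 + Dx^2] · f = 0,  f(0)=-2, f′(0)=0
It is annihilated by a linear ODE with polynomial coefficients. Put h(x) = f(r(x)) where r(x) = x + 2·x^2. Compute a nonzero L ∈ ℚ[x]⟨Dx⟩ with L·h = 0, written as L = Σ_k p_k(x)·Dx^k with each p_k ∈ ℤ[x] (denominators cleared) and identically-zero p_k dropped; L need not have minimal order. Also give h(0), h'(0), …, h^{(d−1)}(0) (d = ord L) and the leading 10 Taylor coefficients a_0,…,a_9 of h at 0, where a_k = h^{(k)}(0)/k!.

L = (4 + 48·x + 192·x^2 + 256·x^3) - 4·Dx + (1 + 4·x)·Dx^2  (order 2).
h: a_k = -2, 0, 4, 16, 44/3, -32/3, -1432/45, -608/15, -3364/315, 8896/315, …
ICs: h(0) = -2, h′(0) = 0.

f: a_k = -2, 0, 4, 0, -4/3, 0, 8/45, 0, -4/315, 0, …
Change of var in L_f (x↦r) gives L₀.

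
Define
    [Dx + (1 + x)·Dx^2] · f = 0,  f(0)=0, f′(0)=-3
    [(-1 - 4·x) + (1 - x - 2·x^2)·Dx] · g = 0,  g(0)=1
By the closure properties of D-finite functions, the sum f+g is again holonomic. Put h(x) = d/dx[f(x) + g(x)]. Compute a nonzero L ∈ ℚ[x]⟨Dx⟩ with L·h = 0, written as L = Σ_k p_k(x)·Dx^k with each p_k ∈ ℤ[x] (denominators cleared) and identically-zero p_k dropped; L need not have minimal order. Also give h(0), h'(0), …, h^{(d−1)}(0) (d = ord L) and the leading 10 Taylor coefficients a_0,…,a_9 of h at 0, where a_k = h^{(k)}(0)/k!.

L = (-42 - 144·x - 144·x^2 - 96·x^3) + (-28 - 172·x - 312·x^2 - 328·x^3 - 160·x^4)·Dx + (7 + 14·x - 5·x^2 - 56·x^3 - 76·x^4 - 32·x^5)·Dx^2  (order 2).
h: a_k = -2, 9, 12, 47, 102, 261, 592, 1371, 3066, 6833, …
ICs: h(0) = -2, h′(0) = 9.

f: a_k = 0, -3, 3/2, -1, 3/4, -3/5, 1/2, -3/7, 3/8, -1/3, …
g: a_k = 1, 1, 3, 5, 11, 21, 43, 85, 171, 341, …
f+g: L₀ = lclm(L_f,L_g), ord ≤ 2+1.
h₀' ⇒ L via d/dx closure of L₀.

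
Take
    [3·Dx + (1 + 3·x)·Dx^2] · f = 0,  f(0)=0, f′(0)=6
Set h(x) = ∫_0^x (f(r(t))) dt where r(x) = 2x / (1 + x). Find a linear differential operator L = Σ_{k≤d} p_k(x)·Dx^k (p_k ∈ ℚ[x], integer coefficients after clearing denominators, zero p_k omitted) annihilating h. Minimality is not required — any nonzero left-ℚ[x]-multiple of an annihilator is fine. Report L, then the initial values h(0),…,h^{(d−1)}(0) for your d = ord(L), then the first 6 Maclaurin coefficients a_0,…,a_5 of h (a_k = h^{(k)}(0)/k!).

L = (8 + 14·x)·Dx^2 + (1 + 8·x + 7·x^2)·Dx^3  (order 3).
h: a_k = 0, 0, 6, -16, 57, -240, …
ICs: h(0) = 0, h′(0) = 0, h′′(0) = 12.

f: a_k = 0, 6, -9, 18, -81/2, 486/5, …
Substitute x→r, Dx→(1/r')Dx; clear ⇒ L₀.
h=∫₀ˣh₀: take L = L₀·Dx.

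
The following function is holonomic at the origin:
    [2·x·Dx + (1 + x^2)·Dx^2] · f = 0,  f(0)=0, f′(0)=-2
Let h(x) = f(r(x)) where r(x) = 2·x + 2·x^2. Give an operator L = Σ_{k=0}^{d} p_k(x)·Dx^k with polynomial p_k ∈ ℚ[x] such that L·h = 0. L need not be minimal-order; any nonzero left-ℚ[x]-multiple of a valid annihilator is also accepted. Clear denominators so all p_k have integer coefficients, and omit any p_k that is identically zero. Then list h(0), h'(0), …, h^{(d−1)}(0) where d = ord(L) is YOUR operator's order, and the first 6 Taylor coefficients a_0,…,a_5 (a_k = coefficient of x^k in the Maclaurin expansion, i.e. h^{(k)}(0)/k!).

L = (-2 + 8·x + 32·x^2 + 48·x^3 + 24·x^4)·Dx + (1 + 2·x + 4·x^2 + 16·x^3 + 20·x^4 + 8·x^5)·Dx^2  (order 2).
h: a_k = 0, -4, -4, 16/3, 16, 16/5, …
ICs: h(0) = 0, h′(0) = -4.

f: a_k = 0, -2, 0, 2/3, 0, -2/5, …
Change of var in L_f (x↦r) gives L₀.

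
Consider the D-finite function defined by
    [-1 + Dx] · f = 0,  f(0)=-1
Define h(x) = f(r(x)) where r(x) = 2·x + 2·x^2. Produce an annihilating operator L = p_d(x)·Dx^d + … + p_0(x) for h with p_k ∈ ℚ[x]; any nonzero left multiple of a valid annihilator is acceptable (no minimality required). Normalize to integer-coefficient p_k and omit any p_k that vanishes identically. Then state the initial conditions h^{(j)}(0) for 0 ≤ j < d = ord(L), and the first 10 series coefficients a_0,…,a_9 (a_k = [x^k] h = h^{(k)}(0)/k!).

f: a_k = -1, -1, -1/2, -1/6, -1/24, -1/120, -1/720, -1/5040, -1/40320, -1/362880, …
L₀ from L_f via x↦r, Dx↦r'^{-1}Dx.
L = (-2 - 4·x) + Dx  (order 1).
h: a_k = -1, -2, -4, -16/3, -20/3, -104/15, -304/45, -1856/315, -1528/315, -2096/567, …
ICs: h(0) = -1.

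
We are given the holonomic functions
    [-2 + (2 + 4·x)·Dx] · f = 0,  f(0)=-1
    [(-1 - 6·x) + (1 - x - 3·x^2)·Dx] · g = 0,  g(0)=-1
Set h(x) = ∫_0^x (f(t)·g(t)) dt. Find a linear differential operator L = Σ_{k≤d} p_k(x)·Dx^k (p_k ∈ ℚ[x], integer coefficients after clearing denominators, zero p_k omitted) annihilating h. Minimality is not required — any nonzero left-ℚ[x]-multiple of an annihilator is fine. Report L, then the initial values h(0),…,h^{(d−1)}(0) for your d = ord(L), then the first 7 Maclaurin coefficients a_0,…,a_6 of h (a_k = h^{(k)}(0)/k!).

f: a_k = -1, -1, 1/2, -1/2, 5/8, -7/8, 21/16, …
g: a_k = -1, -1, -4, -7, -19, -40, -97, …
Sym-product of L_f,L_g gives L₀ (≤ ord 1).
∫: right-multiply L₀ by Dx.
L = (2 + 7·x + 9·x^2)·Dx + (-1 - x + 5·x^2 + 6·x^3)·Dx^2  (order 2).
h: a_k = 0, 1, 1, 3/2, 11/4, 191/40, 77/8, …
ICs: h(0) = 0, h′(0) = 1.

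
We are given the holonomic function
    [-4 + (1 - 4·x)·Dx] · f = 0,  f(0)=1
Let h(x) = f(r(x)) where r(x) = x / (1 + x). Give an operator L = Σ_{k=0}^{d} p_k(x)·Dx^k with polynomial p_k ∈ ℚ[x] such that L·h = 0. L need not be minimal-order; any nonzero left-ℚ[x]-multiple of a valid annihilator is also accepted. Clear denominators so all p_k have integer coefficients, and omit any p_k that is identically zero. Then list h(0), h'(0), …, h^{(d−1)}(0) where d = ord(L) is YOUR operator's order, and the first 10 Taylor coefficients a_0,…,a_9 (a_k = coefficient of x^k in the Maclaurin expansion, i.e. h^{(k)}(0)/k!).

L = 4 + (-1 + 2·x + 3·x^2)·Dx  (order 1).
h: a_k = 1, 4, 12, 36, 108, 324, 972, 2916, 8748, 26244, …
ICs: h(0) = 1.

f: a_k = 1, 4, 16, 64, 256, 1024, 4096, 16384, 65536, 262144, …
f∘r: x↦r, Dx↦Dx/r' in L_f ⇒ L₀.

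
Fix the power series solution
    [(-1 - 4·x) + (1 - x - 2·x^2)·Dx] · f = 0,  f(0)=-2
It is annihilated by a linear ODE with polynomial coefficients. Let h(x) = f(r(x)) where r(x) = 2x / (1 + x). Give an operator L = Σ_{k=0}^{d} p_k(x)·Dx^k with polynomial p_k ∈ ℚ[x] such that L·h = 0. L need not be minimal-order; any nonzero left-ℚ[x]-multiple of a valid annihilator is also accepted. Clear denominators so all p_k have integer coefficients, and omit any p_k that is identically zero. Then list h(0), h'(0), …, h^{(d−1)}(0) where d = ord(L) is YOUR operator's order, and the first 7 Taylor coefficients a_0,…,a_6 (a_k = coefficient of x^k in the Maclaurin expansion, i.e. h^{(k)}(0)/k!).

f: a_k = -2, -2, -6, -10, -22, -42, -86, …
L₀ from L_f via x↦r, Dx↦r'^{-1}Dx.
L = (2 + 18·x) + (-1 - x + 9·x^2 + 9·x^3)·Dx  (order 1).
h: a_k = -2, -4, -20, -36, -180, -324, -1620, …
ICs: h(0) = -2.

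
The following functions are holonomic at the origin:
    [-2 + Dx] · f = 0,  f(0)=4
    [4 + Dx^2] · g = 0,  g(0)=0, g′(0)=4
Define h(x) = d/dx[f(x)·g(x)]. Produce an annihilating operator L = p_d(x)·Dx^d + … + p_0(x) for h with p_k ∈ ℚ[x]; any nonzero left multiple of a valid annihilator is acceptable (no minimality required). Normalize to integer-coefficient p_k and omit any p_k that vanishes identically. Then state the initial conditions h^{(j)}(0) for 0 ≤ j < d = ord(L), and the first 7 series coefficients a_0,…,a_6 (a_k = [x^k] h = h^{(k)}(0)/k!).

f: a_k = 4, 8, 8, 16/3, 8/3, 16/15, 16/45, …
g: a_k = 0, 4, 0, -8/3, 0, 8/15, 0, …
h₀=f·g: eliminate ⇒ L₀, order ≤ 1·2.
h=h₀': d/dx-closure on L₀ ⇒ L.
L = 8 - 4·Dx + Dx^2  (order 2).
h: a_k = 16, 64, 64, 0, -128/3, -512/15, -512/45, …
ICs: h(0) = 16, h′(0) = 64.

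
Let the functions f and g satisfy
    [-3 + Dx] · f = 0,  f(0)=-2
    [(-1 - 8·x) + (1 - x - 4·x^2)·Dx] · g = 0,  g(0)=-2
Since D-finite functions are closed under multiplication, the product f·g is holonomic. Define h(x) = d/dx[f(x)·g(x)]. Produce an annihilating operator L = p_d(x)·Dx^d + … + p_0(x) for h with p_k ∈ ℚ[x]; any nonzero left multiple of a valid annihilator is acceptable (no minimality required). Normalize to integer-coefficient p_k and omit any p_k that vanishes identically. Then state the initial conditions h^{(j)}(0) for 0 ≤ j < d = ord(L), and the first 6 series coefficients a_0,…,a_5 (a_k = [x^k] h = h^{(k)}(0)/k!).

f: a_k = -2, -6, -9, -9, -27/4, -81/20, …
g: a_k = -2, -2, -10, -18, -58, -130, …
Product ⇒ symmetric product L₀, ord ≤ 1.
Differentiate: ansatz ord ≤ ord L₀ ⇒ L.
L = (25 + 48·x - 39·x^2 - 120·x^3 + 144·x^4) + (-4 - x + 33·x^2 + 8·x^3 - 48·x^4)·Dx  (order 1).
h: a_k = 16, 100, 396, 1382, 4408, 136059/10, …
ICs: h(0) = 16.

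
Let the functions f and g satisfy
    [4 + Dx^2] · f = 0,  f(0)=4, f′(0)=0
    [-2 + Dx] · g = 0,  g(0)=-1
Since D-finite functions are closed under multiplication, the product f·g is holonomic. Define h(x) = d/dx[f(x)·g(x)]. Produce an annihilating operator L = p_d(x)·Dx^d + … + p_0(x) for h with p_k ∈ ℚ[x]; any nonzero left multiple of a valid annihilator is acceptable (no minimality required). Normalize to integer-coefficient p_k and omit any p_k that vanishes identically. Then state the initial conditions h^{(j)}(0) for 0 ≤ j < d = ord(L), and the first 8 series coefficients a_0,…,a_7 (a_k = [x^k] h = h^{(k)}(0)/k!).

L = 8 - 4·Dx + Dx^2  (order 2).
h: a_k = -8, 0, 32, 128/3, 64/3, 0, -256/45, -1024/315, …
ICs: h(0) = -8, h′(0) = 0.

f: a_k = 4, 0, -8, 0, 8/3, 0, -16/45, 0, …
g: a_k = -1, -2, -2, -4/3, -2/3, -4/15, -4/45, -8/315, …
f·g: L₀ = L_f ⊗_s L_g, ord ≤ 2·1.
h=h₀': d/dx-closure on L₀ ⇒ L.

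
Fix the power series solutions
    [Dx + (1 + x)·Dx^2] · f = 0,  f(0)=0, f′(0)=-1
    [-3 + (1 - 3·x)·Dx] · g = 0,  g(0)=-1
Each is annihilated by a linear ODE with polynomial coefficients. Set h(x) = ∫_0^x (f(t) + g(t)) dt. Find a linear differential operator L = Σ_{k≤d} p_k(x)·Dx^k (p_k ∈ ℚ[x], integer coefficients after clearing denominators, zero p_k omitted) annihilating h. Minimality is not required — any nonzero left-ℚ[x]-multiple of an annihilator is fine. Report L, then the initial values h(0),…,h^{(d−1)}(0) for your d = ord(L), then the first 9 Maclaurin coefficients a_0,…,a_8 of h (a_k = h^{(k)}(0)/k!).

f: a_k = 0, -1, 1/2, -1/3, 1/4, -1/5, 1/6, -1/7, 1/8, …
g: a_k = -1, -3, -9, -27, -81, -243, -729, -2187, -6561, …
Sum ⇒ L₀ = lclm(L_f,L_g) in ℚ(x)⟨Dx⟩.
Integrate: L := L₀·Dx.
L = (-66 - 18·x)·Dx^2 + (-52 - 120·x - 36·x^2)·Dx^3 + (7 - 11·x - 27·x^2 - 9·x^3)·Dx^4  (order 4).
h: a_k = 0, -1, -2, -17/6, -41/6, -323/20, -608/15, -4373/42, -7655/28, …
ICs: h(0) = 0, h′(0) = -1, h′′(0) = -4, h′′′(0) = -17.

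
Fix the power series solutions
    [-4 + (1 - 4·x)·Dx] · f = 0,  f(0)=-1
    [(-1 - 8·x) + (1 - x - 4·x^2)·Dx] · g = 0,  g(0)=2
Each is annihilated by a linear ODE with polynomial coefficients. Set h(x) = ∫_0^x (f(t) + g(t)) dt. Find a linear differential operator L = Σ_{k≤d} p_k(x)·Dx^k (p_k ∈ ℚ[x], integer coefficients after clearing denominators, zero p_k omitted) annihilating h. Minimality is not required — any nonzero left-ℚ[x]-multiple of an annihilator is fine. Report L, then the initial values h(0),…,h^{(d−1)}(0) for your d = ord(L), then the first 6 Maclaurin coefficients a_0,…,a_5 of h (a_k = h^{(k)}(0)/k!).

L = (8 - 288·x + 384·x^2 - 512·x^3)·Dx + (22 - 8·x - 288·x^2 + 640·x^3 - 1024·x^4)·Dx^2 + (-3 + 23·x - 56·x^2 + 32·x^3 + 128·x^4 - 256·x^5)·Dx^3  (order 3).
h: a_k = 0, 1, -1, -2, -23/2, -198/5, …
ICs: h(0) = 0, h′(0) = 1, h′′(0) = -2.

f: a_k = -1, -4, -16, -64, -256, -1024, …
g: a_k = 2, 2, 10, 18, 58, 130, …
Sum ⇒ L₀ = lclm(L_f,L_g) in ℚ(x)⟨Dx⟩.
∫: right-multiply L₀ by Dx.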